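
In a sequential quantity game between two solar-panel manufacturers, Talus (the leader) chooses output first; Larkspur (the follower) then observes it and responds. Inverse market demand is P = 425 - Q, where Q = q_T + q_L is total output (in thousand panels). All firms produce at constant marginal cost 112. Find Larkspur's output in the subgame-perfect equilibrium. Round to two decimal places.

78.25

The follower Larkspur best-responds to any q_T: π_L = (425 - Q)q_L - 112q_L.
∂π_L/∂q_L = 313 - q_T - 2q_L = 0 gives the reaction function q_L = (313 - q_T)/2.
Talus substitutes q_L(q_T) into its own profit: π_T = q_T(425 - q_T - (313 - q_T)/2) - 112q_T = (537/2 - (1/2)q_T)q_T - 112q_T.
Leader FOC: 313/2 - q_T = 0, so q_T = 313/2.
Then q_L = (313 - 313/2)/2 = 313/4.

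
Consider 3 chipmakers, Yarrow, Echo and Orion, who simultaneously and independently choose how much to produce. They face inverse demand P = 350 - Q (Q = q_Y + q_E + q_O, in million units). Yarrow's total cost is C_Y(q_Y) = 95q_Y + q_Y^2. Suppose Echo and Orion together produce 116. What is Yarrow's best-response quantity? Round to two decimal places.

34.75

With rivals' combined output fixed at 116, Yarrow's profit is π_Y = (350 - 116 - q_Y)q_Y - (95q_Y + q_Y²) = (234 - q_Y)q_Y - (95q_Y + q_Y²).
∂π_Y/∂q_Y = 139 - 4q_Y = 0, so q_Y = 139/4.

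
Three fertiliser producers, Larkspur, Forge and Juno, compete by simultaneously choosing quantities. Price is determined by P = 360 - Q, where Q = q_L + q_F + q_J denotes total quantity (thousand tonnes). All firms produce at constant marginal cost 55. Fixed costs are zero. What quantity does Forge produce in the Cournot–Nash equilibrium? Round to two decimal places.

76.25

A representative firm's profit is π_i = q_i(360 - Q) - 55q_i.
First-order condition (treating rivals' output as given): 305 - 2q_i - Σ_{j≠i} q_j = 0.
With identical firms every q_j equals q_i, so Σ_{j≠i} q_j = 2q_i and 305 = 4q_i, giving q_i = 305/4.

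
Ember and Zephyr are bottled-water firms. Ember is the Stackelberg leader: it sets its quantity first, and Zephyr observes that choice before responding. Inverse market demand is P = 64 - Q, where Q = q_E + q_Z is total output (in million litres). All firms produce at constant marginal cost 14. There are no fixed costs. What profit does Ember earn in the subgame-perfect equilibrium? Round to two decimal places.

Solve by backward induction. Given q_E, the follower Zephyr maximises π_Z = (64 - q_E - q_Z)q_Z - 14q_Z.
Setting the follower's marginal profit to zero, 50 - q_E - 2q_Z = 0, i.e. q_Z = (50 - q_E)/2.
The leader anticipates this reaction. Substituting into P = 64 - Q gives P = 39 - (1/2)q_E, so π_E = (39 - (1/2)q_E)q_E - 14q_E.
Maximising: ∂π_E/∂q_E = 25 - q_E = 0, giving q_E = 25.
Then q_Z = (50 - 25)/2 = 25/2.
Price P = 64 - 75/2 = 53/2.
Ember's profit: (53/2 - 14)·25 = 625/2.

312.50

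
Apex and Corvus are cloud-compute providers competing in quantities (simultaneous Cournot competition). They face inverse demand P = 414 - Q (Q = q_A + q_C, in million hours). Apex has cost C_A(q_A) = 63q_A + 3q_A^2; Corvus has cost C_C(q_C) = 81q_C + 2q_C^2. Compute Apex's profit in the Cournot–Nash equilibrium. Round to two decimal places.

5692.22

Apex's profit: π_A = (414 - Q)q_A - (63q_A + 3q_A²). Setting ∂π_A/∂q_A = 0: 351 - 8q_A - (q_C) = 0.
Corvus's first-order condition: 333 - 6q_C - (q_A) = 0.
Best responses: q_A = (351 - q_C)/8, q_C = (333 - q_A)/6.
Substituting one into the other gives q_A = 1773/47 and q_C = 49.2128.
Price P = 414 - 86.9362 = 327.0638.
Apex's profit: 327.0638·(1773/47) - 63·(1773/47) - 3(1773/47)² = 5692.2209.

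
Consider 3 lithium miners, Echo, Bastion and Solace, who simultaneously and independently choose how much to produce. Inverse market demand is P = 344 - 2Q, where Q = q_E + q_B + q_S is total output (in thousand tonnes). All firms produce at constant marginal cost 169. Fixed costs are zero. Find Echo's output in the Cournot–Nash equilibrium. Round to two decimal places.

Each firm earns π_i = (344 - 2Q)q_i - 169q_i.
First-order condition (treating rivals' output as given): 175 - 4q_i - 2·Σ_{j≠i} q_j = 0.
By symmetry each firm produces the same amount; substituting Σ_{j≠i} q_j = 2q_i yields q_i = 175/8.

21.88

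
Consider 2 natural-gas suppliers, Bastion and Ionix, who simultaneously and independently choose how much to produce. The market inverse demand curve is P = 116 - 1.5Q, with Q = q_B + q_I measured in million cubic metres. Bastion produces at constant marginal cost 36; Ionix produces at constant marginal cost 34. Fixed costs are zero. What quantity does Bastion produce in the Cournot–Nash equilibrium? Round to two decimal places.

17.33

Bastion's profit: π_B = (116 - 1.5Q)q_B - (36q_B). Setting ∂π_B/∂q_B = 0: 80 - 3q_B - (3/2)(q_I) = 0.
Ionix's profit: π_I = (116 - 1.5Q)q_I - (34q_I). Setting ∂π_I/∂q_I = 0: 82 - 3q_I - (3/2)(q_B) = 0.
So q_B = (80 - (3/2)q_I)/3 and q_I = (82 - (3/2)q_B)/3.
Substituting one into the other gives q_B = 52/3 and q_I = 56/3.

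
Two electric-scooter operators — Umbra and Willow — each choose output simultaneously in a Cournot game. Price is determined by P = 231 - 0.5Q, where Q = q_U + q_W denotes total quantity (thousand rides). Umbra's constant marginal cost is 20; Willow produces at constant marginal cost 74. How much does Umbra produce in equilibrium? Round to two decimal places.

Umbra's profit: π_U = (231 - 0.5Q)q_U - (20q_U). Setting ∂π_U/∂q_U = 0: 211 - q_U - (1/2)(q_W) = 0.
Willow's profit: π_W = (231 - 0.5Q)q_W - (74q_W). Setting ∂π_W/∂q_W = 0: 157 - q_W - (1/2)(q_U) = 0.
So q_U = (211 - (1/2)q_W) and q_W = (157 - (1/2)q_U).
Solving the pair: q_U = 530/3, q_W = 206/3.

176.67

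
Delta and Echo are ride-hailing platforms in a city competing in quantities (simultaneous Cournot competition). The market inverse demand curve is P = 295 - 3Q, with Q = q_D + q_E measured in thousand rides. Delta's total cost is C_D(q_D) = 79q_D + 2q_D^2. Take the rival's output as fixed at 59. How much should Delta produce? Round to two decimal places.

With the rival's output fixed at 59, Delta's profit is π_D = (295 - 3·59 - 3q_D)q_D - (79q_D + 2q_D²) = (118 - 3q_D)q_D - (79q_D + 2q_D²).
∂π_D/∂q_D = 39 - 10q_D = 0, so q_D = 39/10.

3.90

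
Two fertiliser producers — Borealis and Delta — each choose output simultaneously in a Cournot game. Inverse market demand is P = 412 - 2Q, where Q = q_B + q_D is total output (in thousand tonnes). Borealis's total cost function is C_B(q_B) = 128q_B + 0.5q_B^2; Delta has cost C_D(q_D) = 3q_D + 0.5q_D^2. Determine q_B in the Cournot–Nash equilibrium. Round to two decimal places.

Borealis's profit: π_B = (412 - 2Q)q_B - (128q_B + (1/2)q_B²). Setting ∂π_B/∂q_B = 0: 284 - 5q_B - 2(q_D) = 0.
Delta's profit: π_D = (412 - 2Q)q_D - (3q_D + (1/2)q_D²). Setting ∂π_D/∂q_D = 0: 409 - 5q_D - 2(q_B) = 0.
Rearranging gives the reaction functions q_B = (284 - 2q_D)/5 and q_D = (409 - 2q_B)/5.
Substituting one into the other gives q_B = 86/3 and q_D = 211/3.

28.67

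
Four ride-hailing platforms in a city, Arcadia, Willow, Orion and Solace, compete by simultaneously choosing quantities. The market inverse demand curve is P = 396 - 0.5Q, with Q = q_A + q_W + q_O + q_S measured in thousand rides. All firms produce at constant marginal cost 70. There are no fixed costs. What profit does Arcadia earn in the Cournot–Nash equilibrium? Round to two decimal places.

Each firm earns π_i = (396 - 0.5Q)q_i - 70q_i.
Setting ∂π_i/∂q_i = 0 with rivals' quantities fixed: 326 - q_i - (1/2)·Σ_{j≠i} q_j = 0.
With identical firms every q_j equals q_i, so Σ_{j≠i} q_j = 3q_i and 326 = (5/2)q_i, giving q_i = 652/5.
Price P = 396 - (1/2)·521.6000 = 676/5.
Arcadia's profit: (676/5 - 70)·(652/5) = 8502.0800.

8502.08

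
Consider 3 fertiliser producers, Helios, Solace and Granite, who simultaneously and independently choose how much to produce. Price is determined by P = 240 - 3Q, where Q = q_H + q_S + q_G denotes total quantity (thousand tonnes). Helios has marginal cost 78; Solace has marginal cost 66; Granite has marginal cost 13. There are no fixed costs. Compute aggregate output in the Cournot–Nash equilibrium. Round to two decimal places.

46.92

Helios's profit: π_H = (240 - 3Q)q_H - (78q_H). Setting ∂π_H/∂q_H = 0: 162 - 6q_H - 3(q_S + q_G) = 0.
Solace's first-order condition: 174 - 6q_S - 3(q_H + q_G) = 0.
Granite's first-order condition: 227 - 6q_G - 3(q_H + q_S) = 0.
Adding the 3 conditions: 563 − 6Q − 6Q = 0, i.e. Q = 563/12.
Back-substituting: q_H = (162 − 563/4)/3 = 85/12, q_S = (174 − 563/4)/3 = 133/12, q_G = (227 − 563/4)/3 = 115/4.
Total output Q = 85/12 + 133/12 + 115/4 = 563/12.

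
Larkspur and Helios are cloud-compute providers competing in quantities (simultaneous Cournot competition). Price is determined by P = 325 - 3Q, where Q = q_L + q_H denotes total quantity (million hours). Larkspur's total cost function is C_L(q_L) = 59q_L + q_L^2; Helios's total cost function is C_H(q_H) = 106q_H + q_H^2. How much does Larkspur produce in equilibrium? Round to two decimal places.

26.75

Larkspur's profit: π_L = (325 - 3Q)q_L - (59q_L + q_L²). Setting ∂π_L/∂q_L = 0: 266 - 8q_L - 3(q_H) = 0.
Helios's profit: π_H = (325 - 3Q)q_H - (106q_H + q_H²). Setting ∂π_H/∂q_H = 0: 219 - 8q_H - 3(q_L) = 0.
Rearranging gives the reaction functions q_L = (266 - 3q_H)/8 and q_H = (219 - 3q_L)/8.
Solving the pair: q_L = 1471/55, q_H = 954/55.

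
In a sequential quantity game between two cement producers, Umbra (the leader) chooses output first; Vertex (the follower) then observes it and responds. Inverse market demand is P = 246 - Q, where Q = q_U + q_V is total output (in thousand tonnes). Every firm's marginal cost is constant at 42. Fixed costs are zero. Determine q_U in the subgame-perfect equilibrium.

102

The follower Vertex best-responds to any q_U: π_V = (246 - Q)q_V - 42q_V.
Setting the follower's marginal profit to zero, 204 - q_U - 2q_V = 0, i.e. q_V = (204 - q_U)/2.
Umbra substitutes q_V(q_U) into its own profit: π_U = q_U(246 - q_U - (204 - q_U)/2) - 42q_U = (144 - (1/2)q_U)q_U - 42q_U.
The leader's first-order condition 102 - q_U = 0 yields q_U = 102.
Then q_V = (204 - 102)/2 = 51.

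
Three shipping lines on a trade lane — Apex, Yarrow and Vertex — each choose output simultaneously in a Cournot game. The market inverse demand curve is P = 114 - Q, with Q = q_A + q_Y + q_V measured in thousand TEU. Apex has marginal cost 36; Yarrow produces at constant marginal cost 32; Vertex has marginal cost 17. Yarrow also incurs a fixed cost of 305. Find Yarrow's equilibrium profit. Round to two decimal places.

10.06

Apex's profit: π_A = (114 - Q)q_A - (36q_A). Setting ∂π_A/∂q_A = 0: 78 - 2q_A - (q_Y + q_V) = 0.
Yarrow's first-order condition: 82 - 2q_Y - (q_A + q_V) = 0.
Vertex's profit: π_V = (114 - Q)q_V - (17q_V). Setting ∂π_V/∂q_V = 0: 97 - 2q_V - (q_A + q_Y) = 0.
Summing all 3 equations gives 257 − 4Q = 0, hence Q = 257/4.
Back-substituting: q_A = (78 − 257/4) = 55/4, q_Y = (82 − 257/4) = 71/4, q_V = (97 − 257/4) = 131/4.
Price P = 114 - 257/4 = 199/4.
Yarrow's profit: (199/4 - 32)·(71/4) - 305 = 161/16.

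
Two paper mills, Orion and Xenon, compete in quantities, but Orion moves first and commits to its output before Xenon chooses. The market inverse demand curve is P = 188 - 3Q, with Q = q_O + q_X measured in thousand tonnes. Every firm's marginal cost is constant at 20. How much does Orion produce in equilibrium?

Solve by backward induction. Given q_O, the follower Xenon maximises π_X = (188 - 3q_O - 3q_X)q_X - 20q_X.
Setting the follower's marginal profit to zero, 168 - 3q_O - 6q_X = 0, i.e. q_X = (168 - 3q_O)/6.
Orion substitutes q_X(q_O) into its own profit: π_O = q_O(188 - 3q_O - (168 - 3q_O)/2) - 20q_O = (104 - (3/2)q_O)q_O - 20q_O.
The leader's first-order condition 84 - 3q_O = 0 yields q_O = 28.
Then q_X = (168 - 3·28)/6 = 14.

28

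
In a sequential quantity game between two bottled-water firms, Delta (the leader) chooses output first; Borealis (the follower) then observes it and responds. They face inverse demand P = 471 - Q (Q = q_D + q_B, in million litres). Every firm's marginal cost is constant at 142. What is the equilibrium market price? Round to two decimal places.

The follower Borealis best-responds to any q_D: π_B = (471 - Q)q_B - 142q_B.
∂π_B/∂q_B = 329 - q_D - 2q_B = 0 gives the reaction function q_B = (329 - q_D)/2.
The leader anticipates this reaction. Substituting into P = 471 - Q gives P = 613/2 - (1/2)q_D, so π_D = (613/2 - (1/2)q_D)q_D - 142q_D.
The leader's first-order condition 329/2 - q_D = 0 yields q_D = 329/2.
Then q_B = (329 - 329/2)/2 = 329/4.
Total output Q = 987/4, so price P = 471 - 987/4 = 897/4.

224.25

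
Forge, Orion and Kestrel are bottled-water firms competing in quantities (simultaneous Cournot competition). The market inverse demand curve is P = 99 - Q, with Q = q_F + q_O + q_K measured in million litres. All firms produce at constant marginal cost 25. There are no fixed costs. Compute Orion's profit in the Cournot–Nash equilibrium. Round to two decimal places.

A representative firm's profit is π_i = q_i(99 - Q) - 25q_i.
Setting ∂π_i/∂q_i = 0 with rivals' quantities fixed: 74 - 2q_i - Σ_{j≠i} q_j = 0.
By symmetry each firm produces the same amount; substituting Σ_{j≠i} q_j = 2q_i yields q_i = 74/4 = 37/2.
Price P = 99 - 111/2 = 87/2.
Orion's profit: (87/2 - 25)·(37/2) = 1369/4.

342.25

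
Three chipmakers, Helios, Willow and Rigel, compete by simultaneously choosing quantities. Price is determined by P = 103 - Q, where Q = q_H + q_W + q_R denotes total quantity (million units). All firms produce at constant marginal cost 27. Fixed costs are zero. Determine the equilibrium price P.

46

A representative firm's profit is π_i = q_i(103 - Q) - 27q_i.
First-order condition (treating rivals' output as given): 76 - 2q_i - Σ_{j≠i} q_j = 0.
With identical firms every q_j equals q_i, so Σ_{j≠i} q_j = 2q_i and 76 = 4q_i, giving q_i = 19.
Total output Q = 57, so price P = 103 - 57 = 46.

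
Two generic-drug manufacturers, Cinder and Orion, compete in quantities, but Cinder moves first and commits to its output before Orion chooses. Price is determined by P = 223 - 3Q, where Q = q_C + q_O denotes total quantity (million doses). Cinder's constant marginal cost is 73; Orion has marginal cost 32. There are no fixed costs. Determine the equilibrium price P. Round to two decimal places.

Solve by backward induction. Given q_C, the follower Orion maximises π_O = (223 - 3q_C - 3q_O)q_O - 32q_O.
∂π_O/∂q_O = 191 - 3q_C - 6q_O = 0 gives the reaction function q_O = (191 - 3q_C)/6.
The leader anticipates this reaction. Substituting into P = 223 - 3Q gives P = 255/2 - (3/2)q_C, so π_C = (255/2 - (3/2)q_C)q_C - 73q_C.
The leader's first-order condition 109/2 - 3q_C = 0 yields q_C = 109/6.
Then q_O = (191 - 3·(109/6))/6 = 91/4.
Total output Q = 491/12, so price P = 223 - 3·(491/12) = 401/4.

100.25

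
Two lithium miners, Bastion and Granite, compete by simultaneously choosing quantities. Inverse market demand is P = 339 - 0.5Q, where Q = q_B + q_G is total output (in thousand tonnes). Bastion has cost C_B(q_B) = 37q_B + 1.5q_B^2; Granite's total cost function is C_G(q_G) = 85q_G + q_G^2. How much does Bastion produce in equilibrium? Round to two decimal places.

Bastion's profit: π_B = (339 - 0.5Q)q_B - (37q_B + (3/2)q_B²). Setting ∂π_B/∂q_B = 0: 302 - 4q_B - (1/2)(q_G) = 0.
Granite's profit: π_G = (339 - 0.5Q)q_G - (85q_G + q_G²). Setting ∂π_G/∂q_G = 0: 254 - 3q_G - (1/2)(q_B) = 0.
So q_B = (302 - (1/2)q_G)/4 and q_G = (254 - (1/2)q_B)/3.
Substituting one into the other gives q_B = 66.2979 and q_G = 73.6170.

66.30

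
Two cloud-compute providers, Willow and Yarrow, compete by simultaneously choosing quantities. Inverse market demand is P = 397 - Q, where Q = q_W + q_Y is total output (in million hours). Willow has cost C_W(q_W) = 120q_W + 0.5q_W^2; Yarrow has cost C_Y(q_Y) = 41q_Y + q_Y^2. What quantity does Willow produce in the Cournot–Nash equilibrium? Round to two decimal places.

68.36

Willow's profit: π_W = (397 - Q)q_W - (120q_W + (1/2)q_W²). Setting ∂π_W/∂q_W = 0: 277 - 3q_W - (q_Y) = 0.
Yarrow's first-order condition: 356 - 4q_Y - (q_W) = 0.
Rearranging gives the reaction functions q_W = (277 - q_Y)/3 and q_Y = (356 - q_W)/4.
Substituting one into the other gives q_W = 752/11 and q_Y = 791/11.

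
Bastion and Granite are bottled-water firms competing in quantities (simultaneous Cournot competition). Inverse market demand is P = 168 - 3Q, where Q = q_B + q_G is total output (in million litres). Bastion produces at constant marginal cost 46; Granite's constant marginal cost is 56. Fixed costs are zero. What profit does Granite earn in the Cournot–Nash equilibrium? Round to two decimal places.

Bastion's profit: π_B = (168 - 3Q)q_B - (46q_B). Setting ∂π_B/∂q_B = 0: 122 - 6q_B - 3(q_G) = 0.
Granite's profit: π_G = (168 - 3Q)q_G - (56q_G). Setting ∂π_G/∂q_G = 0: 112 - 6q_G - 3(q_B) = 0.
Best responses: q_B = (122 - 3q_G)/6, q_G = (112 - 3q_B)/6.
Solving the pair: q_B = 44/3, q_G = 34/3.
Price P = 168 - 3·26 = 90.
Granite's profit: (90 - 56)·(34/3) = 1156/3.

385.33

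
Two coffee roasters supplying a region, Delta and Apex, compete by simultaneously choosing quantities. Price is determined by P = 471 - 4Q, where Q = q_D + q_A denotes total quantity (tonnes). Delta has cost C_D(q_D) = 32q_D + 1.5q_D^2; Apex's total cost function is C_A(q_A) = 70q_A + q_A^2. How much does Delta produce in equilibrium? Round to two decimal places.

29.64

Delta's profit: π_D = (471 - 4Q)q_D - (32q_D + (3/2)q_D²). Setting ∂π_D/∂q_D = 0: 439 - 11q_D - 4(q_A) = 0.
Apex's profit: π_A = (471 - 4Q)q_A - (70q_A + q_A²). Setting ∂π_A/∂q_A = 0: 401 - 10q_A - 4(q_D) = 0.
Best responses: q_D = (439 - 4q_A)/11, q_A = (401 - 4q_D)/10.
Substituting one into the other gives q_D = 1393/47 and q_A = 28.2447.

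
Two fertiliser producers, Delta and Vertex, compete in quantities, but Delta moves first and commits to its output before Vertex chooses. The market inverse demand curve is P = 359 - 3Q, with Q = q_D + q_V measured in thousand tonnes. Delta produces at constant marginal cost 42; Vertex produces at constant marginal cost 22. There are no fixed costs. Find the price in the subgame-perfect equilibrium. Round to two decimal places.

116.25

Solve by backward induction. Given q_D, the follower Vertex maximises π_V = (359 - 3q_D - 3q_V)q_V - 22q_V.
∂π_V/∂q_V = 337 - 3q_D - 6q_V = 0 gives the reaction function q_V = (337 - 3q_D)/6.
Delta substitutes q_V(q_D) into its own profit: π_D = q_D(359 - 3q_D - (337 - 3q_D)/2) - 42q_D = (381/2 - (3/2)q_D)q_D - 42q_D.
The leader's first-order condition 297/2 - 3q_D = 0 yields q_D = 99/2.
Then q_V = (337 - 3·(99/2))/6 = 377/12.
Total output Q = 971/12, so price P = 359 - 3·(971/12) = 465/4.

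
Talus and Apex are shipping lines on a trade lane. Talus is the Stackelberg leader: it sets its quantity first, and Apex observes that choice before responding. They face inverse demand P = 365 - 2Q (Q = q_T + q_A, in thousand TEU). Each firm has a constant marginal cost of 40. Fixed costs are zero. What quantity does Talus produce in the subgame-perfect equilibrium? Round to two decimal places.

The follower Apex best-responds to any q_T: π_A = (365 - 2Q)q_A - 40q_A.
Follower FOC: 325 - 2q_T - 4q_A = 0, so q_A(q_T) = (325 - 2q_T)/4.
Talus substitutes q_A(q_T) into its own profit: π_T = q_T(365 - 2q_T - (325 - 2q_T)/2) - 40q_T = (405/2 - q_T)q_T - 40q_T.
Leader FOC: 325/2 - 2q_T = 0, so q_T = 325/4.
Then q_A = (325 - 2·(325/4))/4 = 325/8.

81.25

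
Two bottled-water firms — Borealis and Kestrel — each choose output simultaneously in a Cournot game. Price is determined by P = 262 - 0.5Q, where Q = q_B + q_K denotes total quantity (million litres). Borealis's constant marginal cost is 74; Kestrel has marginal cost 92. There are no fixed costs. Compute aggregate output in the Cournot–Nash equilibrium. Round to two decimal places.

Borealis's profit: π_B = (262 - 0.5Q)q_B - (74q_B). Setting ∂π_B/∂q_B = 0: 188 - q_B - (1/2)(q_K) = 0.
Kestrel's first-order condition: 170 - q_K - (1/2)(q_B) = 0.
So q_B = (188 - (1/2)q_K) and q_K = (170 - (1/2)q_B).
Substituting one into the other gives q_B = 412/3 and q_K = 304/3.
Total output Q = 412/3 + 304/3 = 716/3.

238.67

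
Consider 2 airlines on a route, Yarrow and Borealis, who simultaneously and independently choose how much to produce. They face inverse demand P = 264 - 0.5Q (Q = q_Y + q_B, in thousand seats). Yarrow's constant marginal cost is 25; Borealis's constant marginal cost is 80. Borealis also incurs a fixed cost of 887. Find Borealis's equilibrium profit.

2811

Yarrow's profit: π_Y = (264 - 0.5Q)q_Y - (25q_Y). Setting ∂π_Y/∂q_Y = 0: 239 - q_Y - (1/2)(q_B) = 0.
Borealis's profit: π_B = (264 - 0.5Q)q_B - (80q_B). Setting ∂π_B/∂q_B = 0: 184 - q_B - (1/2)(q_Y) = 0.
Rearranging gives the reaction functions q_Y = (239 - (1/2)q_B) and q_B = (184 - (1/2)q_Y).
Solving the pair: q_Y = 196, q_B = 86.
Price P = 264 - (1/2)·282 = 123.
Borealis's profit: (123 - 80)·86 - 887 = 2811.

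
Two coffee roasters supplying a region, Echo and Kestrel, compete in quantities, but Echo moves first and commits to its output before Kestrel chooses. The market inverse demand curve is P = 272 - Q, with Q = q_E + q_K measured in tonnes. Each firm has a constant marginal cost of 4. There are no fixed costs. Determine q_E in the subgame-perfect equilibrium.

134

The follower Kestrel best-responds to any q_E: π_K = (272 - Q)q_K - 4q_K.
Setting the follower's marginal profit to zero, 268 - q_E - 2q_K = 0, i.e. q_K = (268 - q_E)/2.
Echo substitutes q_K(q_E) into its own profit: π_E = q_E(272 - q_E - (268 - q_E)/2) - 4q_E = (138 - (1/2)q_E)q_E - 4q_E.
The leader's first-order condition 134 - q_E = 0 yields q_E = 134.
Then q_K = (268 - 134)/2 = 67.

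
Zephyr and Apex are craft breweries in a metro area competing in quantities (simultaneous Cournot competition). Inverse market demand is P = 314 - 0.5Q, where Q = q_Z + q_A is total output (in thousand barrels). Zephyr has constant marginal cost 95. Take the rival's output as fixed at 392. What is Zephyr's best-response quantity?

23

With the rival's output fixed at 392, Zephyr's profit is π_Z = (314 - (1/2)·392 - (1/2)q_Z)q_Z - (95q_Z) = (118 - (1/2)q_Z)q_Z - (95q_Z).
∂π_Z/∂q_Z = 23 - q_Z = 0, so q_Z = 23.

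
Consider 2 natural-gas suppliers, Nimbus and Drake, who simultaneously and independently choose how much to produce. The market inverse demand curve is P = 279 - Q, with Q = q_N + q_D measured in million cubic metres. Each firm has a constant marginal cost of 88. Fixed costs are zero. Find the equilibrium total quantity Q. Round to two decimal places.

127.33

A representative firm's profit is π_i = q_i(279 - Q) - 88q_i.
First-order condition (treating rivals' output as given): 191 - 2q_i - q_j = 0.
With identical firms every q_j equals q_i, so q_j = q_i and 191 = 3q_i, giving q_i = 191/3.
Total output Q = 191/3 + 191/3 = 382/3.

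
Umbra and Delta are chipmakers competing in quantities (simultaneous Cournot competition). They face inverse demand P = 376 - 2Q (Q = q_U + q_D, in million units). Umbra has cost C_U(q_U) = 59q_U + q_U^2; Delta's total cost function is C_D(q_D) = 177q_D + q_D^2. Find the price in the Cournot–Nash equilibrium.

Umbra's profit: π_U = (376 - 2Q)q_U - (59q_U + q_U²). Setting ∂π_U/∂q_U = 0: 317 - 6q_U - 2(q_D) = 0.
Delta's first-order condition: 199 - 6q_D - 2(q_U) = 0.
Rearranging gives the reaction functions q_U = (317 - 2q_D)/6 and q_D = (199 - 2q_U)/6.
Substituting one into the other gives q_U = 47 and q_D = 35/2.
Total output Q = 129/2, so price P = 376 - 2·(129/2) = 247.

247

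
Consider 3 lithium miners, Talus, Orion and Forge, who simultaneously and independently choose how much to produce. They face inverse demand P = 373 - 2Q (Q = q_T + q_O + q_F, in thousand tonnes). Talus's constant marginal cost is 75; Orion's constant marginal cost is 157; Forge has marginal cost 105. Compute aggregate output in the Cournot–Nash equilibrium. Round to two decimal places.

Talus's profit: π_T = (373 - 2Q)q_T - (75q_T). Setting ∂π_T/∂q_T = 0: 298 - 4q_T - 2(q_O + q_F) = 0.
Orion's first-order condition: 216 - 4q_O - 2(q_T + q_F) = 0.
Forge's first-order condition: 268 - 4q_F - 2(q_T + q_O) = 0.
Adding the 3 conditions: 782 − 4Q − 4Q = 0, i.e. Q = 391/4.
Back-substituting: q_T = (298 − 391/2)/2 = 205/4, q_O = (216 − 391/2)/2 = 41/4, q_F = (268 − 391/2)/2 = 145/4.
Total output Q = 205/4 + 41/4 + 145/4 = 391/4.

97.75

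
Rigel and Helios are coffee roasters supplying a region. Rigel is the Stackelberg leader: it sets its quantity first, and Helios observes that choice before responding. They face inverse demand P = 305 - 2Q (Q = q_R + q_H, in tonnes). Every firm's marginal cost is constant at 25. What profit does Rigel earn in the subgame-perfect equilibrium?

4900

Solve by backward induction. Given q_R, the follower Helios maximises π_H = (305 - 2q_R - 2q_H)q_H - 25q_H.
∂π_H/∂q_H = 280 - 2q_R - 4q_H = 0 gives the reaction function q_H = (280 - 2q_R)/4.
The leader anticipates this reaction. Substituting into P = 305 - 2Q gives P = 165 - q_R, so π_R = (165 - q_R)q_R - 25q_R.
The leader's first-order condition 140 - 2q_R = 0 yields q_R = 70.
Then q_H = (280 - 2·70)/4 = 35.
Price P = 305 - 2·105 = 95.
Rigel's profit: (95 - 25)·70 = 4900.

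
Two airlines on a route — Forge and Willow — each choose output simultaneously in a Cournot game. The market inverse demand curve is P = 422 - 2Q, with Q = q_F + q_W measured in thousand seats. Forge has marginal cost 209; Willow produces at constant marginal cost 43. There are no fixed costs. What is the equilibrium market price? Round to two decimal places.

224.67

Forge's profit: π_F = (422 - 2Q)q_F - (209q_F). Setting ∂π_F/∂q_F = 0: 213 - 4q_F - 2(q_W) = 0.
Willow's profit: π_W = (422 - 2Q)q_W - (43q_W). Setting ∂π_W/∂q_W = 0: 379 - 4q_W - 2(q_F) = 0.
Best responses: q_F = (213 - 2q_W)/4, q_W = (379 - 2q_F)/4.
Substituting one into the other gives q_F = 47/6 and q_W = 545/6.
Total output Q = 296/3, so price P = 422 - 2·(296/3) = 674/3.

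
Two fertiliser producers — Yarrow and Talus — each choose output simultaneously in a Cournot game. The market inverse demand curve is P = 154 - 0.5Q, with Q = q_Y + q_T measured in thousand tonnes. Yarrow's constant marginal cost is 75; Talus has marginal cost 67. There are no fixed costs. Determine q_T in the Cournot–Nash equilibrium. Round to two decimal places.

63.33

Yarrow's profit: π_Y = (154 - 0.5Q)q_Y - (75q_Y). Setting ∂π_Y/∂q_Y = 0: 79 - q_Y - (1/2)(q_T) = 0.
Talus's profit: π_T = (154 - 0.5Q)q_T - (67q_T). Setting ∂π_T/∂q_T = 0: 87 - q_T - (1/2)(q_Y) = 0.
So q_Y = (79 - (1/2)q_T) and q_T = (87 - (1/2)q_Y).
Substituting one into the other gives q_Y = 142/3 and q_T = 190/3.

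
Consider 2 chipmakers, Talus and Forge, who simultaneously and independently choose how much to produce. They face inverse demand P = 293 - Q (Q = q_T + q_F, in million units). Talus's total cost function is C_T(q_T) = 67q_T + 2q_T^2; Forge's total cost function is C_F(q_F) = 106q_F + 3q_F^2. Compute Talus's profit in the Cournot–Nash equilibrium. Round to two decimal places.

Talus's profit: π_T = (293 - Q)q_T - (67q_T + 2q_T²). Setting ∂π_T/∂q_T = 0: 226 - 6q_T - (q_F) = 0.
Forge's first-order condition: 187 - 8q_F - (q_T) = 0.
So q_T = (226 - q_F)/6 and q_F = (187 - q_T)/8.
Substituting one into the other gives q_T = 1621/47 and q_F = 896/47.
Price P = 293 - 53.5532 = 239.4468.
Talus's profit: 239.4468·(1621/47) - 67·(1621/47) - 2(1621/47)² = 3568.5482.

3568.55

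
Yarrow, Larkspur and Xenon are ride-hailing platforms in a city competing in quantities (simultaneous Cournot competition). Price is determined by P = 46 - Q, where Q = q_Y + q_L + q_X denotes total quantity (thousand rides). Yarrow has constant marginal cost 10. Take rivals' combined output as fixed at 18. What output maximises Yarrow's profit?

With rivals' combined output fixed at 18, Yarrow's profit is π_Y = (46 - 18 - q_Y)q_Y - (10q_Y) = (28 - q_Y)q_Y - (10q_Y).
∂π_Y/∂q_Y = 18 - 2q_Y = 0, so q_Y = 9.

9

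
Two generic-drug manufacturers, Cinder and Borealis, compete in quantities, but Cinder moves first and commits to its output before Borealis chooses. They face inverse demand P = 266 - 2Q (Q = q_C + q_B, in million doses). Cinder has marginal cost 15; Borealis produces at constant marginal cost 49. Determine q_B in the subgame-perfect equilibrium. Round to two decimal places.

Solve by backward induction. Given q_C, the follower Borealis maximises π_B = (266 - 2q_C - 2q_B)q_B - 49q_B.
Setting the follower's marginal profit to zero, 217 - 2q_C - 4q_B = 0, i.e. q_B = (217 - 2q_C)/4.
Cinder substitutes q_B(q_C) into its own profit: π_C = q_C(266 - 2q_C - (217 - 2q_C)/2) - 15q_C = (315/2 - q_C)q_C - 15q_C.
The leader's first-order condition 285/2 - 2q_C = 0 yields q_C = 285/4.
Then q_B = (217 - 2·(285/4))/4 = 149/8.

18.63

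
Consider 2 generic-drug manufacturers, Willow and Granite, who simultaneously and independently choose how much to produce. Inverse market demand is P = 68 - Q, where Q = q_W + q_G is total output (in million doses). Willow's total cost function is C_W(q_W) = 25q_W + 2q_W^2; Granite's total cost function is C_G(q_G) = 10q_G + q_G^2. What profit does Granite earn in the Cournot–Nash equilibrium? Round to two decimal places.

351.70

Willow's profit: π_W = (68 - Q)q_W - (25q_W + 2q_W²). Setting ∂π_W/∂q_W = 0: 43 - 6q_W - (q_G) = 0.
Granite's first-order condition: 58 - 4q_G - (q_W) = 0.
Best responses: q_W = (43 - q_G)/6, q_G = (58 - q_W)/4.
Substituting one into the other gives q_W = 114/23 and q_G = 305/23.
Price P = 68 - 419/23 = 1145/23.
Granite's profit: (1145/23)·(305/23) - 10·(305/23) - (305/23)² = 351.7013.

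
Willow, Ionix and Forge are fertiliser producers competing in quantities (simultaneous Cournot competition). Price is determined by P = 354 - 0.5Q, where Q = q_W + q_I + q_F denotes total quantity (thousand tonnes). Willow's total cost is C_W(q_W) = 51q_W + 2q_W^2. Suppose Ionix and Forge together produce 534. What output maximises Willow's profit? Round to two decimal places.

With rivals' combined output fixed at 534, Willow's profit is π_W = (354 - (1/2)·534 - (1/2)q_W)q_W - (51q_W + 2q_W²) = (87 - (1/2)q_W)q_W - (51q_W + 2q_W²).
∂π_W/∂q_W = 36 - 5q_W = 0, so q_W = 36/5.

7.20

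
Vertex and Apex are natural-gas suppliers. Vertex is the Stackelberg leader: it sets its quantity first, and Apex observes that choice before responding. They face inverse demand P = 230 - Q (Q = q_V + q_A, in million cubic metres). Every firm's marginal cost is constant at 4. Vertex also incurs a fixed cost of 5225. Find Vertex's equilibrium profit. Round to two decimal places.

1159.50

Solve by backward induction. Given q_V, the follower Apex maximises π_A = (230 - q_V - q_A)q_A - 4q_A.
∂π_A/∂q_A = 226 - q_V - 2q_A = 0 gives the reaction function q_A = (226 - q_V)/2.
Vertex substitutes q_A(q_V) into its own profit: π_V = q_V(230 - q_V - (226 - q_V)/2) - 4q_V = (117 - (1/2)q_V)q_V - 4q_V.
Maximising: ∂π_V/∂q_V = 113 - q_V = 0, giving q_V = 113.
Then q_A = (226 - 113)/2 = 113/2.
Price P = 230 - 339/2 = 121/2.
Vertex's profit: (121/2 - 4)·113 - 5225 = 1159.5000.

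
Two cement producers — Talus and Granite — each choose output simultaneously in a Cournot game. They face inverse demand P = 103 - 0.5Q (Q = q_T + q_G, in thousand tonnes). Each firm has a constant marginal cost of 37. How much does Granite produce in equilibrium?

A representative firm's profit is π_i = q_i(103 - 0.5Q) - 37q_i.
Setting ∂π_i/∂q_i = 0 with rivals' quantities fixed: 66 - q_i - (1/2)q_j = 0.
With identical firms every q_j equals q_i, so q_j = q_i and 66 = (3/2)q_i, giving q_i = 44.

44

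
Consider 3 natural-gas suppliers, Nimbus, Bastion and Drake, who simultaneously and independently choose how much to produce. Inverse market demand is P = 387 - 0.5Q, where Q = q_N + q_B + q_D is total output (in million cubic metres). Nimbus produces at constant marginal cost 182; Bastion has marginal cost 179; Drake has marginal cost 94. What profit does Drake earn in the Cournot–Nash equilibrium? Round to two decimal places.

27144.50

Nimbus's profit: π_N = (387 - 0.5Q)q_N - (182q_N). Setting ∂π_N/∂q_N = 0: 205 - q_N - (1/2)(q_B + q_D) = 0.
Bastion's first-order condition: 208 - q_B - (1/2)(q_N + q_D) = 0.
Drake's first-order condition: 293 - q_D - (1/2)(q_N + q_B) = 0.
Adding the 3 first-order conditions: 706 − 2Q = 0, so Q = 353.
Back-substituting: q_N = (205 − 353/2)/(1/2) = 57, q_B = (208 − 353/2)/(1/2) = 63, q_D = (293 − 353/2)/(1/2) = 233.
Price P = 387 - (1/2)·353 = 421/2.
Drake's profit: (421/2 - 94)·233 = 27144.5000.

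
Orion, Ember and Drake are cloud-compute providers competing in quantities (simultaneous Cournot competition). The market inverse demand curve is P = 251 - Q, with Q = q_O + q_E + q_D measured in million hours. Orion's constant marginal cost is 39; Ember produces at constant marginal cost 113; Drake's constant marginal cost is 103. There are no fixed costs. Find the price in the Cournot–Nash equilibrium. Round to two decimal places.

126.50

Orion's profit: π_O = (251 - Q)q_O - (39q_O). Setting ∂π_O/∂q_O = 0: 212 - 2q_O - (q_E + q_D) = 0.
Ember's profit: π_E = (251 - Q)q_E - (113q_E). Setting ∂π_E/∂q_E = 0: 138 - 2q_E - (q_O + q_D) = 0.
Drake's profit: π_D = (251 - Q)q_D - (103q_D). Setting ∂π_D/∂q_D = 0: 148 - 2q_D - (q_O + q_E) = 0.
Adding the 3 first-order conditions: 498 − 4Q = 0, so Q = 249/2.
Back-substituting: q_O = (212 − 249/2) = 175/2, q_E = (138 − 249/2) = 27/2, q_D = (148 − 249/2) = 47/2.
Total output Q = 249/2, so price P = 251 - 249/2 = 253/2.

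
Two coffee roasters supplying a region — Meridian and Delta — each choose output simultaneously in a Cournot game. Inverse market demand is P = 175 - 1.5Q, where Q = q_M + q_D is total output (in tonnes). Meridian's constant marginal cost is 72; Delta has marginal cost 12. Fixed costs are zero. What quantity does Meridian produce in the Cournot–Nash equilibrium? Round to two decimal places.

Meridian's profit: π_M = (175 - 1.5Q)q_M - (72q_M). Setting ∂π_M/∂q_M = 0: 103 - 3q_M - (3/2)(q_D) = 0.
Delta's profit: π_D = (175 - 1.5Q)q_D - (12q_D). Setting ∂π_D/∂q_D = 0: 163 - 3q_D - (3/2)(q_M) = 0.
Best responses: q_M = (103 - (3/2)q_D)/3, q_D = (163 - (3/2)q_M)/3.
Solving the pair: q_M = 86/9, q_D = 446/9.

9.56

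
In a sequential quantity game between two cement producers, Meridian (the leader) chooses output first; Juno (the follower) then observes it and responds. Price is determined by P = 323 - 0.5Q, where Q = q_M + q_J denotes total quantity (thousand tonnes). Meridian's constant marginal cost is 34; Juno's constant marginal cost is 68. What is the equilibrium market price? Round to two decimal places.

114.75

The follower Juno best-responds to any q_M: π_J = (323 - 0.5Q)q_J - 68q_J.
Setting the follower's marginal profit to zero, 255 - (1/2)q_M - q_J = 0, i.e. q_J = (255 - (1/2)q_M).
Meridian substitutes q_J(q_M) into its own profit: π_M = q_M(323 - (1/2)q_M - (255 - (1/2)q_M)/2) - 34q_M = (391/2 - (1/4)q_M)q_M - 34q_M.
Leader FOC: 323/2 - (1/2)q_M = 0, so q_M = 323.
Then q_J = (255 - (1/2)·323) = 187/2.
Total output Q = 833/2, so price P = 323 - (1/2)·(833/2) = 459/4.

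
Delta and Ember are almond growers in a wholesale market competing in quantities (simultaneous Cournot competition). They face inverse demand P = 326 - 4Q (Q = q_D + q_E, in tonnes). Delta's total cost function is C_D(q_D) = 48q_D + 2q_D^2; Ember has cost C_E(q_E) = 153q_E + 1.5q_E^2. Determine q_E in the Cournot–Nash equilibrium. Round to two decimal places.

8.31

Delta's profit: π_D = (326 - 4Q)q_D - (48q_D + 2q_D²). Setting ∂π_D/∂q_D = 0: 278 - 12q_D - 4(q_E) = 0.
Ember's profit: π_E = (326 - 4Q)q_E - (153q_E + (3/2)q_E²). Setting ∂π_E/∂q_E = 0: 173 - 11q_E - 4(q_D) = 0.
So q_D = (278 - 4q_E)/12 and q_E = (173 - 4q_D)/11.
Substituting one into the other gives q_D = 1183/58 and q_E = 241/29.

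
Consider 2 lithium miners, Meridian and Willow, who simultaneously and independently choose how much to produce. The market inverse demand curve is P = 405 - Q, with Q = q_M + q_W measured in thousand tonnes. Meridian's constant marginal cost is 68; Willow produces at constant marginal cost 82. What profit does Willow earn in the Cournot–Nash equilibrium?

Meridian's profit: π_M = (405 - Q)q_M - (68q_M). Setting ∂π_M/∂q_M = 0: 337 - 2q_M - (q_W) = 0.
Willow's first-order condition: 323 - 2q_W - (q_M) = 0.
So q_M = (337 - q_W)/2 and q_W = (323 - q_M)/2.
Solving the pair: q_M = 117, q_W = 103.
Price P = 405 - 220 = 185.
Willow's profit: (185 - 82)·103 = 10609.

10609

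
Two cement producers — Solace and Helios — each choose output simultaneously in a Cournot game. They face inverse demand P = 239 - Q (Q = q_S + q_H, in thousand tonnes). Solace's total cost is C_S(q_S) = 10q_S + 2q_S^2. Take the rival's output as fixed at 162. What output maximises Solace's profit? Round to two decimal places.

With the rival's output fixed at 162, Solace's profit is π_S = (239 - 162 - q_S)q_S - (10q_S + 2q_S²) = (77 - q_S)q_S - (10q_S + 2q_S²).
∂π_S/∂q_S = 67 - 6q_S = 0, so q_S = 67/6.

11.17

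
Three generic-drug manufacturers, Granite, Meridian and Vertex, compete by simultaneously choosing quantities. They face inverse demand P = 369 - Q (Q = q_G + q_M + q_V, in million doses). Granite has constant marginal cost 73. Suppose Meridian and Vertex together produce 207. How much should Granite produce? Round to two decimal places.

44.50

With rivals' combined output fixed at 207, Granite's profit is π_G = (369 - 207 - q_G)q_G - (73q_G) = (162 - q_G)q_G - (73q_G).
∂π_G/∂q_G = 89 - 2q_G = 0, so q_G = 89/2.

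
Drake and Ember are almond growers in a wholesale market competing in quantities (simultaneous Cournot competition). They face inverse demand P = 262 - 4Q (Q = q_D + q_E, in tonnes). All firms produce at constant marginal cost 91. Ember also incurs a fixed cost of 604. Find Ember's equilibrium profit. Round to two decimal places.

208.25

Each firm earns π_i = (262 - 4Q)q_i - 91q_i.
Setting ∂π_i/∂q_i = 0 with rivals' quantities fixed: 171 - 8q_i - 4q_j = 0.
With identical firms every q_j equals q_i, so q_j = q_i and 171 = 12q_i, giving q_i = 57/4.
Price P = 262 - 4·(57/2) = 148.
Ember's profit: (148 - 91)·(57/4) - 604 = 833/4.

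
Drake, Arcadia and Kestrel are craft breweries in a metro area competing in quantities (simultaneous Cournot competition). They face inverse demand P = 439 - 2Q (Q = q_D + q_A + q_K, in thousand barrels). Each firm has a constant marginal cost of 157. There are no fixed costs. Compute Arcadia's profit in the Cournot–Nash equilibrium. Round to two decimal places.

2485.13

Each firm earns π_i = (439 - 2Q)q_i - 157q_i.
Setting ∂π_i/∂q_i = 0 with rivals' quantities fixed: 282 - 4q_i - 2·Σ_{j≠i} q_j = 0.
With identical firms every q_j equals q_i, so Σ_{j≠i} q_j = 2q_i and 282 = 8q_i, giving q_i = 141/4.
Price P = 439 - 2·(423/4) = 455/2.
Arcadia's profit: (455/2 - 157)·(141/4) = 2485.1250.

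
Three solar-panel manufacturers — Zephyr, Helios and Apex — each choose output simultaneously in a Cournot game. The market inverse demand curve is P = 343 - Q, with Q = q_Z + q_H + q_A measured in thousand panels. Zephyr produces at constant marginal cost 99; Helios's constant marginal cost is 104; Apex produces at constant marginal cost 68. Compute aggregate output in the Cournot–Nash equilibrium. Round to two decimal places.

189.50

Zephyr's profit: π_Z = (343 - Q)q_Z - (99q_Z). Setting ∂π_Z/∂q_Z = 0: 244 - 2q_Z - (q_H + q_A) = 0.
Helios's profit: π_H = (343 - Q)q_H - (104q_H). Setting ∂π_H/∂q_H = 0: 239 - 2q_H - (q_Z + q_A) = 0.
Apex's profit: π_A = (343 - Q)q_A - (68q_A). Setting ∂π_A/∂q_A = 0: 275 - 2q_A - (q_Z + q_H) = 0.
Summing all 3 equations gives 758 − 4Q = 0, hence Q = 379/2.
Back-substituting: q_Z = (244 − 379/2) = 109/2, q_H = (239 − 379/2) = 99/2, q_A = (275 − 379/2) = 171/2.
Total output Q = 109/2 + 99/2 + 171/2 = 379/2.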